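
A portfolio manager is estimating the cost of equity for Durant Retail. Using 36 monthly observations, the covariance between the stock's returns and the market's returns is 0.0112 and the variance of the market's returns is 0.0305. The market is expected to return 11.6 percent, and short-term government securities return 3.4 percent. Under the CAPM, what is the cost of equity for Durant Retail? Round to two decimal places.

β = Cov(R_i, R_m) / Var(R_m) = 0.0112 / 0.0305 = 0.3672
MRP = 11.6% − 3.4% = 8.20%
E(R) = R_f + β × MRP = 3.4% + 0.3672 × 8.2% = 6.41%

6.41%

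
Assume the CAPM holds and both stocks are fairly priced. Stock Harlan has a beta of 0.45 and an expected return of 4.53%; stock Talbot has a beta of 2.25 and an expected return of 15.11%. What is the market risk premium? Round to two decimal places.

Both satisfy E(R) = R_f + β·MRP, so the slope of the SML is
MRP = (15.11% − 4.53%) / (2.25 − 0.45) = 10.58% / 1.80 = 5.8778%

5.88%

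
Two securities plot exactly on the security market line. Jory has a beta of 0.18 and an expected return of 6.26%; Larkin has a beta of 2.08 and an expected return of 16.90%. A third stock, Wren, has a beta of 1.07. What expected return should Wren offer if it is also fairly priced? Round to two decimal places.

MRP (SML slope) = (16.90% − 6.26%) / (2.08 − 0.18) = 10.64% / 1.90 = 5.6000%
R_f (intercept) = 6.26% − 0.18 × 5.6000% = 5.2520%
E(R_Wren) = R_f + β × MRP = 5.2520% + 1.07 × 5.6000% = 11.24%

11.24%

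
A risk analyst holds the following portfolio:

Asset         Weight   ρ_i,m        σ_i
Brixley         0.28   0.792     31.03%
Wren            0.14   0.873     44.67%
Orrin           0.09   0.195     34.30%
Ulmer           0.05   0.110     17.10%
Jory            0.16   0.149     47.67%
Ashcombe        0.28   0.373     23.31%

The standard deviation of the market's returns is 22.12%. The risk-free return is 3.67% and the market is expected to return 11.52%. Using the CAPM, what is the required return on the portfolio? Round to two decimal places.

9.56%

β_Brixley = 0.792 × 31.03% / 22.12% = 1.1110
β_Wren = 0.873 × 44.67% / 22.12% = 1.7630
β_Orrin = 0.195 × 34.30% / 22.12% = 0.3024
β_Ulmer = 0.110 × 17.10% / 22.12% = 0.0850
β_Jory = 0.149 × 47.67% / 22.12% = 0.3211
β_Ashcombe = 0.373 × 23.31% / 22.12% = 0.3931
β_P = Σ w_i β_i = 0.28×1.1110 + 0.14×1.7630 + 0.09×0.3024 + 0.05×0.0850 + 0.16×0.3211 + 0.28×0.3931 = 0.7508
MRP = 11.52% − 3.67% = 7.85%
E(R_P) = R_f + β_P × MRP = 3.67% + 0.7508 × 7.85% = 9.56%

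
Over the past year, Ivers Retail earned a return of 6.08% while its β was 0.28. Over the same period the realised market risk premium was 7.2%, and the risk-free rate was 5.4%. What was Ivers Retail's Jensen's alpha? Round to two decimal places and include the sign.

-1.34%

CAPM benchmark = R_f + β(R_m − R_f) = 5.4% + 0.28 × 7.2% = 7.4160%
α = actual − benchmark = 6.08% − 7.4160% = -1.34%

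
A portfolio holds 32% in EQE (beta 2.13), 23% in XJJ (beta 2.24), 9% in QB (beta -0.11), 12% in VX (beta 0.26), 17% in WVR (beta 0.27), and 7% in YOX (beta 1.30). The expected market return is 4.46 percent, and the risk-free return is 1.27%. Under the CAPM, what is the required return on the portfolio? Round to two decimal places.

β_P = Σ w_i β_i = 0.32×2.13 + 0.23×2.24 + 0.09×-0.11 + 0.12×0.26 + 0.17×0.27 + 0.07×1.30 = 1.3550
MRP = 4.46% − 1.27% = 3.19%
E(R_P) = R_f + β_P × MRP = 1.27% + 1.3550 × 3.19% = 5.59%

5.59%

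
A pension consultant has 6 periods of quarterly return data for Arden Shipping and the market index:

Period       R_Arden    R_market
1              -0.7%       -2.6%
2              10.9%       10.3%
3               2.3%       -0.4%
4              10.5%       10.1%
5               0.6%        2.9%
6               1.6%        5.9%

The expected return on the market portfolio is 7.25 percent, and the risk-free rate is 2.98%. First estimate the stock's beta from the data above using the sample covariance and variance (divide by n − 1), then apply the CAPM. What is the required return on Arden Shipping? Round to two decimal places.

Mean R_i = (-0.7 + 10.9 + 2.3 + 10.5 + 0.6 + 1.6) / 6 = 4.2000%
Mean R_m = (-2.6 + 10.3 − 0.4 + 10.1 + 2.9 + 5.9) / 6 = 4.3667%
Σ(R_i − R̄_i)(R_m − R̄_m) = 120.3600  ⇒  Cov = 120.3600 / 5 = 24.0720
Σ(R_m − R̄_m)² = 143.8333  ⇒  Var(R_m) = 143.8333 / 5 = 28.7667
β = Cov / Var(R_m) = 24.0720 / 28.7667 = 0.8368
MRP = 7.25% − 2.98% = 4.27%
E(R) = R_f + β × MRP = 2.98% + 0.8368 × 4.27% = 6.55%

6.55%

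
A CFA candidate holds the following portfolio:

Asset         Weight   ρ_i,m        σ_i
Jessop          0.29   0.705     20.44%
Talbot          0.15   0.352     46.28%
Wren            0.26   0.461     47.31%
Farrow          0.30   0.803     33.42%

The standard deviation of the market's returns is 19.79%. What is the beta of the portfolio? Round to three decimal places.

1.028

β_Jessop = 0.705 × 20.44% / 19.79% = 0.7282
β_Talbot = 0.352 × 46.28% / 19.79% = 0.8232
β_Wren = 0.461 × 47.31% / 19.79% = 1.1021
β_Farrow = 0.803 × 33.42% / 19.79% = 1.3561
β_P = Σ w_i β_i = 0.29×0.7282 + 0.15×0.8232 + 0.26×1.1021 + 0.30×1.3561 = 1.0280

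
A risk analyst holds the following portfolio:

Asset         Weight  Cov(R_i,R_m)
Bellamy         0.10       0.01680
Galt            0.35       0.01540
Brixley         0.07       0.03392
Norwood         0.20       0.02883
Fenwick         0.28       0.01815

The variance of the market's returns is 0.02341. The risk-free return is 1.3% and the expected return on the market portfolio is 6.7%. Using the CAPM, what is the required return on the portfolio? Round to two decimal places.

β_Bellamy = 0.01680 / 0.02341 = 0.7176
β_Galt = 0.01540 / 0.02341 = 0.6578
β_Brixley = 0.03392 / 0.02341 = 1.4490
β_Norwood = 0.02883 / 0.02341 = 1.2315
β_Fenwick = 0.01815 / 0.02341 = 0.7753
β_P = Σ w_i β_i = 0.10×0.7176 + 0.35×0.6578 + 0.07×1.4490 + 0.20×1.2315 + 0.28×0.7753 = 0.8668
MRP = 6.7% − 1.3% = 5.40%
E(R_P) = R_f + β_P × MRP = 1.3% + 0.8668 × 5.4% = 5.98%

5.98%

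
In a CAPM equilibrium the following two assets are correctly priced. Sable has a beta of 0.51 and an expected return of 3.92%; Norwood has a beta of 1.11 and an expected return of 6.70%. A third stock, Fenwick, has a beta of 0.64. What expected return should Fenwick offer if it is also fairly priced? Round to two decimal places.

MRP (SML slope) = (6.70% − 3.92%) / (1.11 − 0.51) = 2.78% / 0.60 = 4.6333%
R_f (intercept) = 3.92% − 0.51 × 4.6333% = 1.5570%
E(R_Fenwick) = R_f + β × MRP = 1.5570% + 0.64 × 4.6333% = 4.52%

4.52%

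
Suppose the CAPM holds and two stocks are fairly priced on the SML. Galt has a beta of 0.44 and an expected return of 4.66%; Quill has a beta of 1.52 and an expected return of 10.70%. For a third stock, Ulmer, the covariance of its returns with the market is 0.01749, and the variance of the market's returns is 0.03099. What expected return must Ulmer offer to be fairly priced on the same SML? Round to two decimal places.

5.36%

MRP = (10.70% − 4.66%) / (1.52 − 0.44) = 5.5926%
R_f = 4.66% − 0.44 × 5.5926% = 2.1993%
β_Ulmer = Cov / Var(R_m) = 0.01749 / 0.03099 = 0.5644
E(R_Ulmer) = R_f + β × MRP = 2.1993% + 0.5644 × 5.5926% = 5.36%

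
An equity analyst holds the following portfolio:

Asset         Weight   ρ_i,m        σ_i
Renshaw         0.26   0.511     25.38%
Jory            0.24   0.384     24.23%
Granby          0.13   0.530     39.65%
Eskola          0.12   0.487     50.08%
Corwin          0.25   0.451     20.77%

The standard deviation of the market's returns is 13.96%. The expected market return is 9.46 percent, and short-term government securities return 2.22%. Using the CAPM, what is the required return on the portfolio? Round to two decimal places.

β_Renshaw = 0.511 × 25.38% / 13.96% = 0.9290
β_Jory = 0.384 × 24.23% / 13.96% = 0.6665
β_Granby = 0.530 × 39.65% / 13.96% = 1.5053
β_Eskola = 0.487 × 50.08% / 13.96% = 1.7471
β_Corwin = 0.451 × 20.77% / 13.96% = 0.6710
β_P = Σ w_i β_i = 0.26×0.9290 + 0.24×0.6665 + 0.13×1.5053 + 0.12×1.7471 + 0.25×0.6710 = 0.9746
MRP = 9.46% − 2.22% = 7.24%
E(R_P) = R_f + β_P × MRP = 2.22% + 0.9746 × 7.24% = 9.28%

9.28%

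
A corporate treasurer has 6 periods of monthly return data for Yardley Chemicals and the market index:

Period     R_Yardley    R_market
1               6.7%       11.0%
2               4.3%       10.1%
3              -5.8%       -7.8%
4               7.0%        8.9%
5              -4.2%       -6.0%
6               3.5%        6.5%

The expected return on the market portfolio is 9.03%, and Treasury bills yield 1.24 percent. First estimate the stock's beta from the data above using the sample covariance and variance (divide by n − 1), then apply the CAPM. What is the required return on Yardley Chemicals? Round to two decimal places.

Mean R_i = (6.7 + 4.3 − 5.8 + 7.0 − 4.2 + 3.5) / 6 = 1.9167%
Mean R_m = (11.0 + 10.1 − 7.8 + 8.9 − 6.0 + 6.5) / 6 = 3.7833%
Σ(R_i − R̄_i)(R_m − R̄_m) = 229.1117  ⇒  Cov = 229.1117 / 5 = 45.8223
Σ(R_m − R̄_m)² = 355.4283  ⇒  Var(R_m) = 355.4283 / 5 = 71.0857
β = Cov / Var(R_m) = 45.8223 / 71.0857 = 0.6446
MRP = 9.03% − 1.24% = 7.79%
E(R) = R_f + β × MRP = 1.24% + 0.6446 × 7.79% = 6.26%

6.26%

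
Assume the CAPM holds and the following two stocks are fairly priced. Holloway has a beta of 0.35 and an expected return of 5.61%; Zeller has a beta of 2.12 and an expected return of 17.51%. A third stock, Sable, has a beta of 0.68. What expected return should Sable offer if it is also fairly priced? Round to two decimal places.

7.83%

MRP (SML slope) = (17.51% − 5.61%) / (2.12 − 0.35) = 11.90% / 1.77 = 6.7232%
R_f (intercept) = 5.61% − 0.35 × 6.7232% = 3.2569%
E(R_Sable) = R_f + β × MRP = 3.2569% + 0.68 × 6.7232% = 7.83%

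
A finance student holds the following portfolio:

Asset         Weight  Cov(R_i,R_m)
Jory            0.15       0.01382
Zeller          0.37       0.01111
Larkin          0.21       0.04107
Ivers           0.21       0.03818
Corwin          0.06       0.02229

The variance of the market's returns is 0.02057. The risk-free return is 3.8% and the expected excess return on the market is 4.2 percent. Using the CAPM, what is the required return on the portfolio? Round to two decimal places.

8.73%

β_Jory = 0.01382 / 0.02057 = 0.6719
β_Zeller = 0.01111 / 0.02057 = 0.5401
β_Larkin = 0.04107 / 0.02057 = 1.9966
β_Ivers = 0.03818 / 0.02057 = 1.8561
β_Corwin = 0.02229 / 0.02057 = 1.0836
β_P = Σ w_i β_i = 0.15×0.6719 + 0.37×0.5401 + 0.21×1.9966 + 0.21×1.8561 + 0.06×1.0836 = 1.1747
E(R_P) = R_f + β_P × MRP = 3.8% + 1.1747 × 4.2% = 8.73%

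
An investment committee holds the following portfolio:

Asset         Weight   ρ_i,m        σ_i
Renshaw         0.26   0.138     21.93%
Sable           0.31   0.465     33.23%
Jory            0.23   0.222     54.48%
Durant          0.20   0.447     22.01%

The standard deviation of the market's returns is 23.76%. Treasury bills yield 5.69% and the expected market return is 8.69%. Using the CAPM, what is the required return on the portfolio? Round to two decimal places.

6.99%

β_Renshaw = 0.138 × 21.93% / 23.76% = 0.1274
β_Sable = 0.465 × 33.23% / 23.76% = 0.6503
β_Jory = 0.222 × 54.48% / 23.76% = 0.5090
β_Durant = 0.447 × 22.01% / 23.76% = 0.4141
β_P = Σ w_i β_i = 0.26×0.1274 + 0.31×0.6503 + 0.23×0.5090 + 0.20×0.4141 = 0.4346
MRP = 8.69% − 5.69% = 3.00%
E(R_P) = R_f + β_P × MRP = 5.69% + 0.4346 × 3.00% = 6.99%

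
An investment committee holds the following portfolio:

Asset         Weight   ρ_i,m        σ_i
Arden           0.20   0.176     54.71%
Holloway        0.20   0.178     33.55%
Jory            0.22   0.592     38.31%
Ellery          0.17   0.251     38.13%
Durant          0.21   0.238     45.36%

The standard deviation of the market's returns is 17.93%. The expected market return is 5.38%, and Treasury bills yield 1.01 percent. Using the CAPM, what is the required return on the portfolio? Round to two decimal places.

β_Arden = 0.176 × 54.71% / 17.93% = 0.5370
β_Holloway = 0.178 × 33.55% / 17.93% = 0.3331
β_Jory = 0.592 × 38.31% / 17.93% = 1.2649
β_Ellery = 0.251 × 38.13% / 17.93% = 0.5338
β_Durant = 0.238 × 45.36% / 17.93% = 0.6021
β_P = Σ w_i β_i = 0.20×0.5370 + 0.20×0.3331 + 0.22×1.2649 + 0.17×0.5338 + 0.21×0.6021 = 0.6695
MRP = 5.38% − 1.01% = 4.37%
E(R_P) = R_f + β_P × MRP = 1.01% + 0.6695 × 4.37% = 3.94%

3.94%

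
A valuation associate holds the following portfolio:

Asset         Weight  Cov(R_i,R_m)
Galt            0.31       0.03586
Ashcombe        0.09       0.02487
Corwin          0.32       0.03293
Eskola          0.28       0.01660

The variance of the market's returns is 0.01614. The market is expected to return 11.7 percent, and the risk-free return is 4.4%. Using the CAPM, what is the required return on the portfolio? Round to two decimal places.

17.31%

β_Galt = 0.03586 / 0.01614 = 2.2218
β_Ashcombe = 0.02487 / 0.01614 = 1.5409
β_Corwin = 0.03293 / 0.01614 = 2.0403
β_Eskola = 0.01660 / 0.01614 = 1.0285
β_P = Σ w_i β_i = 0.31×2.2218 + 0.09×1.5409 + 0.32×2.0403 + 0.28×1.0285 = 1.7683
MRP = 11.7% − 4.4% = 7.30%
E(R_P) = R_f + β_P × MRP = 4.4% + 1.7683 × 7.3% = 17.31%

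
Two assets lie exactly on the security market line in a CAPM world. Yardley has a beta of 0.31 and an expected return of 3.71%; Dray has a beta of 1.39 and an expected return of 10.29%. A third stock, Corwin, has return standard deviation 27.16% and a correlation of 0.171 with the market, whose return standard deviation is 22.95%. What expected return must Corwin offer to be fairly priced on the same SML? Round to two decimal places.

MRP = (10.29% − 3.71%) / (1.39 − 0.31) = 6.0926%
R_f = 3.71% − 0.31 × 6.0926% = 1.8213%
β_Corwin = ρ·σ_i/σ_m = 0.171 × 27.16 / 22.95 = 0.2024
E(R_Corwin) = R_f + β × MRP = 1.8213% + 0.2024 × 6.0926% = 3.05%

3.05%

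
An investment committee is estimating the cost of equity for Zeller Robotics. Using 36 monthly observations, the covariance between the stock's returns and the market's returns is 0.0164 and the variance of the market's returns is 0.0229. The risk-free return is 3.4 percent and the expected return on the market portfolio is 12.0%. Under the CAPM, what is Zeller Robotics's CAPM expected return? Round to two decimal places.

β = Cov(R_i, R_m) / Var(R_m) = 0.0164 / 0.0229 = 0.7162
MRP = 12.0% − 3.4% = 8.60%
E(R) = R_f + β × MRP = 3.4% + 0.7162 × 8.6% = 9.56%

9.56%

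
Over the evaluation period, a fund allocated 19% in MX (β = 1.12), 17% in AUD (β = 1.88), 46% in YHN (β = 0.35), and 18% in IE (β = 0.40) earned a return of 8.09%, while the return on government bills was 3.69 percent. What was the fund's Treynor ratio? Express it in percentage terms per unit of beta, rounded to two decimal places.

β_P = 0.19×1.12 + 0.17×1.88 + 0.46×0.35 + 0.18×0.40 = 0.7654
Treynor = (R_P − R_f) / β_P = (8.09% − 3.69%) / 0.7654 = 4.40% / 0.7654 = 5.75%

5.75%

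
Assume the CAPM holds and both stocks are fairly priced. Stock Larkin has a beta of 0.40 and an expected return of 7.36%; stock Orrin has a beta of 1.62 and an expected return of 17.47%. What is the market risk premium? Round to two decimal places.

Both satisfy E(R) = R_f + β·MRP, so the slope of the SML is
MRP = (17.47% − 7.36%) / (1.62 − 0.40) = 10.11% / 1.22 = 8.2869%

8.29%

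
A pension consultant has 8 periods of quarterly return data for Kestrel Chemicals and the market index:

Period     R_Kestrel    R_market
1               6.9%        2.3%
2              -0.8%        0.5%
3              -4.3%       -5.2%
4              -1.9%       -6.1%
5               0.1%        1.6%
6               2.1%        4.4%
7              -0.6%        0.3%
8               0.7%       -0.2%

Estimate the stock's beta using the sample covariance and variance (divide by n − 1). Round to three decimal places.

Mean R_i = (6.9 − 0.8 − 4.3 − 1.9 + 0.1 + 2.1 − 0.6 + 0.7) / 8 = 0.2750%
Mean R_m = (2.3 + 0.5 − 5.2 − 6.1 + 1.6 + 4.4 + 0.3 − 0.2) / 8 = -0.3000%
Σ(R_i − R̄_i)(R_m − R̄_m) = 59.1600  ⇒  Cov = 59.1600 / 7 = 8.4514
Σ(R_m − R̄_m)² = 91.1200  ⇒  Var(R_m) = 91.1200 / 7 = 13.0171
β = Cov / Var(R_m) = 8.4514 / 13.0171 = 0.6493

0.649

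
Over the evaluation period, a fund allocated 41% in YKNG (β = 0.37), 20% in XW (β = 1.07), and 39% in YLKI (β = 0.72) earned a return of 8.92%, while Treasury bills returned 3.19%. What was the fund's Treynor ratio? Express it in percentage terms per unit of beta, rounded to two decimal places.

8.86%

β_P = 0.41×0.37 + 0.20×1.07 + 0.39×0.72 = 0.6465
Treynor = (R_P − R_f) / β_P = (8.92% − 3.19%) / 0.6465 = 5.73% / 0.6465 = 8.86%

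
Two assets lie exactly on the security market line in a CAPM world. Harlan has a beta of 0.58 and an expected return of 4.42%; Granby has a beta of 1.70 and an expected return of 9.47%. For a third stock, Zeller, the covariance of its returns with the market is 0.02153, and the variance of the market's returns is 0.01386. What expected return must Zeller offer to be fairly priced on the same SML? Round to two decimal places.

8.81%

MRP = (9.47% − 4.42%) / (1.70 − 0.58) = 4.5089%
R_f = 4.42% − 0.58 × 4.5089% = 1.8048%
β_Zeller = Cov / Var(R_m) = 0.02153 / 0.01386 = 1.5534
E(R_Zeller) = R_f + β × MRP = 1.8048% + 1.5534 × 4.5089% = 8.81%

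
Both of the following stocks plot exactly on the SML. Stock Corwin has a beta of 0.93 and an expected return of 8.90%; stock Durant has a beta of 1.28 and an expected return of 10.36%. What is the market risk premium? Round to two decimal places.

4.17%

Both satisfy E(R) = R_f + β·MRP, so the slope of the SML is
MRP = (10.36% − 8.90%) / (1.28 − 0.93) = 1.46% / 0.35 = 4.1714%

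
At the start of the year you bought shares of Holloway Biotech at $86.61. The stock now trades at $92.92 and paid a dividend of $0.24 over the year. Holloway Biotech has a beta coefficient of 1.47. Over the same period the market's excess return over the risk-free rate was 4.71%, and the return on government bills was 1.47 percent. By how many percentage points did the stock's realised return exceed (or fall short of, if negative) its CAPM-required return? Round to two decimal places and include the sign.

-0.83%

Realised HPR = (P1 + D1 − P0) / P0 = (92.92 + 0.24 − 86.61) / 86.61 = 6.55 / 86.61 = 7.5626%
CAPM required = R_f + β·MRP = 1.47% + 1.47 × 4.71% = 8.3937%
α = realised − required = 7.5626% − 8.3937% = -0.83%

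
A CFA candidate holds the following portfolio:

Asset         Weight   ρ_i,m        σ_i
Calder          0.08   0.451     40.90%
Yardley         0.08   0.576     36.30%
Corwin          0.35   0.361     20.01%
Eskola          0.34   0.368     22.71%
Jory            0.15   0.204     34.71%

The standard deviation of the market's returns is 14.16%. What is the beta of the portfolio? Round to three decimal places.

β_Calder = 0.451 × 40.90% / 14.16% = 1.3027
β_Yardley = 0.576 × 36.30% / 14.16% = 1.4766
β_Corwin = 0.361 × 20.01% / 14.16% = 0.5101
β_Eskola = 0.368 × 22.71% / 14.16% = 0.5902
β_Jory = 0.204 × 34.71% / 14.16% = 0.5001
β_P = Σ w_i β_i = 0.08×1.3027 + 0.08×1.4766 + 0.35×0.5101 + 0.34×0.5902 + 0.15×0.5001 = 0.6766

0.677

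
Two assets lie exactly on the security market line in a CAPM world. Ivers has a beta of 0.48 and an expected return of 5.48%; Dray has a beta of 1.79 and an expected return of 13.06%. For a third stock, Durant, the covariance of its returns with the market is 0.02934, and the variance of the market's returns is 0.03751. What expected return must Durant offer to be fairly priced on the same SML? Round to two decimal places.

7.23%

MRP = (13.06% − 5.48%) / (1.79 − 0.48) = 5.7863%
R_f = 5.48% − 0.48 × 5.7863% = 2.7026%
β_Durant = Cov / Var(R_m) = 0.02934 / 0.03751 = 0.7822
E(R_Durant) = R_f + β × MRP = 2.7026% + 0.7822 × 5.7863% = 7.23%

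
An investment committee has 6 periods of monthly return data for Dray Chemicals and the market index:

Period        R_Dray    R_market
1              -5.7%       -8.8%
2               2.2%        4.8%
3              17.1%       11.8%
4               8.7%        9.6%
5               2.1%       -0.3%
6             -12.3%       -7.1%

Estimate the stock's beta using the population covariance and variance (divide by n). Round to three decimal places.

Mean R_i = (-5.7 + 2.2 + 17.1 + 8.7 + 2.1 − 12.3) / 6 = 2.0167%
Mean R_m = (-8.8 + 4.8 + 11.8 + 9.6 − 0.3 − 7.1) / 6 = 1.6667%
Σ(R_i − R̄_i)(R_m − R̄_m) = 412.5533  ⇒  Cov = 412.5533 / 6 = 68.7589
Σ(R_m − R̄_m)² = 365.7133  ⇒  Var(R_m) = 365.7133 / 6 = 60.9522
β = Cov / Var(R_m) = 68.7589 / 60.9522 = 1.1281

1.128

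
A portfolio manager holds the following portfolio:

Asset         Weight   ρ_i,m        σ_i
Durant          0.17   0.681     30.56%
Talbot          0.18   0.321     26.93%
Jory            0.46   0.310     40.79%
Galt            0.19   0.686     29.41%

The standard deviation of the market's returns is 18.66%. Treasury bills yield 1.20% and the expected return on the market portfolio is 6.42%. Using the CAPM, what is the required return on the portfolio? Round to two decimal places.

5.32%

β_Durant = 0.681 × 30.56% / 18.66% = 1.1153
β_Talbot = 0.321 × 26.93% / 18.66% = 0.4633
β_Jory = 0.310 × 40.79% / 18.66% = 0.6776
β_Galt = 0.686 × 29.41% / 18.66% = 1.0812
β_P = Σ w_i β_i = 0.17×1.1153 + 0.18×0.4633 + 0.46×0.6776 + 0.19×1.0812 = 0.7901
MRP = 6.42% − 1.20% = 5.22%
E(R_P) = R_f + β_P × MRP = 1.20% + 0.7901 × 5.22% = 5.32%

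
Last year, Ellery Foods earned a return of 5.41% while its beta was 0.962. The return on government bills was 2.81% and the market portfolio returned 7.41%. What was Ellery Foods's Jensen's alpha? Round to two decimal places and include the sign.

-1.83%

Market excess return = 7.41% − 2.81% = 4.60%
CAPM benchmark = R_f + β(R_m − R_f) = 2.81% + 0.962 × 4.60% = 7.23520%
α = actual − benchmark = 5.41% − 7.23520% = -1.83%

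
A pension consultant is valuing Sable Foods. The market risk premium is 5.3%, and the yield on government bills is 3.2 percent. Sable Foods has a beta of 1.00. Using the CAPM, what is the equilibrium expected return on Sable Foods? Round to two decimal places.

E(R) = R_f + β × MRP = 3.2% + 1.00 × 5.3% = 8.50%

8.50%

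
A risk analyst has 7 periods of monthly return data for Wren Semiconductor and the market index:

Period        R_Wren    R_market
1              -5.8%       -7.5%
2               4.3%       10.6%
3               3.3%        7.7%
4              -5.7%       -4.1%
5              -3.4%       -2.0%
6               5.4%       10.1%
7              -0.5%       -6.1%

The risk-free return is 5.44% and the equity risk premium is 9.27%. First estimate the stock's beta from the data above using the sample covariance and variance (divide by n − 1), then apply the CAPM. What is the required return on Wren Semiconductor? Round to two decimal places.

10.48%

Mean R_i = (-5.8 + 4.3 + 3.3 − 5.7 − 3.4 + 5.4 − 0.5) / 7 = -0.3429%
Mean R_m = (-7.5 + 10.6 + 7.7 − 4.1 − 2.0 + 10.1 − 6.1) / 7 = 1.2429%
Σ(R_i − R̄_i)(R_m − R̄_m) = 205.2329  ⇒  Cov = 205.2329 / 6 = 34.2055
Σ(R_m − R̄_m)² = 377.1171  ⇒  Var(R_m) = 377.1171 / 6 = 62.8529
β = Cov / Var(R_m) = 34.2055 / 62.8529 = 0.5442
E(R) = R_f + β × MRP = 5.44% + 0.5442 × 9.27% = 10.48%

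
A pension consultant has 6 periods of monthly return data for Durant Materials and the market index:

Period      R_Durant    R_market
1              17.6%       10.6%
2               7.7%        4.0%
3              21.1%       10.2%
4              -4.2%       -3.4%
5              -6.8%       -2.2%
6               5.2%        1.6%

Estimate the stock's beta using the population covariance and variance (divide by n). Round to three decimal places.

Mean R_i = (17.6 + 7.7 + 21.1 − 4.2 − 6.8 + 5.2) / 6 = 6.7667%
Mean R_m = (10.6 + 4.0 + 10.2 − 3.4 − 2.2 + 1.6) / 6 = 3.4667%
Σ(R_i − R̄_i)(R_m − R̄_m) = 329.3933  ⇒  Cov = 329.3933 / 6 = 54.8989
Σ(R_m − R̄_m)² = 179.2533  ⇒  Var(R_m) = 179.2533 / 6 = 29.8756
β = Cov / Var(R_m) = 54.8989 / 29.8756 = 1.8376

1.838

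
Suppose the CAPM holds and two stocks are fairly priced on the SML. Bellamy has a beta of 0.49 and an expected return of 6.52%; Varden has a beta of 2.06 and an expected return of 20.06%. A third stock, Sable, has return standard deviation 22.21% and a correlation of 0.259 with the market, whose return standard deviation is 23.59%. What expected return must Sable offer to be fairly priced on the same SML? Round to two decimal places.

MRP = (20.06% − 6.52%) / (2.06 − 0.49) = 8.6242%
R_f = 6.52% − 0.49 × 8.6242% = 2.2941%
β_Sable = ρ·σ_i/σ_m = 0.259 × 22.21 / 23.59 = 0.2438
E(R_Sable) = R_f + β × MRP = 2.2941% + 0.2438 × 8.6242% = 4.40%

4.40%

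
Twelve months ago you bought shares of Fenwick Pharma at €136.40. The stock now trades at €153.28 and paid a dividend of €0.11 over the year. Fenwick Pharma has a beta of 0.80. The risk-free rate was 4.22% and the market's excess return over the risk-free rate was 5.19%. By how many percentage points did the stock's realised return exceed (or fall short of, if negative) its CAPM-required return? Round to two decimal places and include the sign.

+4.08%

Realised HPR = (P1 + D1 − P0) / P0 = (153.28 + 0.11 − 136.40) / 136.40 = 16.99 / 136.40 = 12.4560%
CAPM required = R_f + β·MRP = 4.22% + 0.80 × 5.19% = 8.3720%
α = realised − required = 12.4560% − 8.3720% = +4.08%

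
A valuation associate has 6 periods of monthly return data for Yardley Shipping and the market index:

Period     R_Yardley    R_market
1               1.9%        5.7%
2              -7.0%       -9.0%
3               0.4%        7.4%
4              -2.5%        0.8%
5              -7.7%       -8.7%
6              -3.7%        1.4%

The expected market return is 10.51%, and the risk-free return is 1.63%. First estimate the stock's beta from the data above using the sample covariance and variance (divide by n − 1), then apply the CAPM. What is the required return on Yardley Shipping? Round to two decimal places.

Mean R_i = (1.9 − 7.0 + 0.4 − 2.5 − 7.7 − 3.7) / 6 = -3.1000%
Mean R_m = (5.7 − 9.0 + 7.4 + 0.8 − 8.7 + 1.4) / 6 = -0.4000%
Σ(R_i − R̄_i)(R_m − R̄_m) = 129.1600  ⇒  Cov = 129.1600 / 5 = 25.8320
Σ(R_m − R̄_m)² = 245.5800  ⇒  Var(R_m) = 245.5800 / 5 = 49.1160
β = Cov / Var(R_m) = 25.8320 / 49.1160 = 0.5259
MRP = 10.51% − 1.63% = 8.88%
E(R) = R_f + β × MRP = 1.63% + 0.5259 × 8.88% = 6.30%

6.30%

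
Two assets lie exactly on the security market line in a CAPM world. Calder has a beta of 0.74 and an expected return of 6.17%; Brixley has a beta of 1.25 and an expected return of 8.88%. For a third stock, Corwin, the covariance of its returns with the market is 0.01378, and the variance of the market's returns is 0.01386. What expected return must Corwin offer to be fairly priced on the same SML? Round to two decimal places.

MRP = (8.88% − 6.17%) / (1.25 − 0.74) = 5.3137%
R_f = 6.17% − 0.74 × 5.3137% = 2.2379%
β_Corwin = Cov / Var(R_m) = 0.01378 / 0.01386 = 0.9942
E(R_Corwin) = R_f + β × MRP = 2.2379% + 0.9942 × 5.3137% = 7.52%

7.52%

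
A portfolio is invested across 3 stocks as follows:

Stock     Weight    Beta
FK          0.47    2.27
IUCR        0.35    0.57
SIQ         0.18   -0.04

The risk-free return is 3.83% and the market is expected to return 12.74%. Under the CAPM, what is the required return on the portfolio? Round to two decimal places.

15.05%

β_P = Σ w_i β_i = 0.47×2.27 + 0.35×0.57 + 0.18×-0.04 = 1.2592
MRP = 12.74% − 3.83% = 8.91%
E(R_P) = R_f + β_P × MRP = 3.83% + 1.2592 × 8.91% = 15.05%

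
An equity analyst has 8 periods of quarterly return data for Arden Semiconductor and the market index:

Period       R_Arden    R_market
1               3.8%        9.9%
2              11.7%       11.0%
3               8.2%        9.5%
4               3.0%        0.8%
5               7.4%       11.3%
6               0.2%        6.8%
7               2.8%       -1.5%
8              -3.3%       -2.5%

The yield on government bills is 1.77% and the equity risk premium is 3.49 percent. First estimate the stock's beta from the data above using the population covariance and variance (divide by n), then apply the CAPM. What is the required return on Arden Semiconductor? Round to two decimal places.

3.90%

Mean R_i = (3.8 + 11.7 + 8.2 + 3.0 + 7.4 + 0.2 + 2.8 − 3.3) / 8 = 4.2250%
Mean R_m = (9.9 + 11.0 + 9.5 + 0.8 + 11.3 + 6.8 − 1.5 − 2.5) / 8 = 5.6625%
Σ(R_i − R̄_i)(R_m − R̄_m) = 144.2575  ⇒  Cov = 144.2575 / 8 = 18.0322
Σ(R_m − R̄_m)² = 235.8188  ⇒  Var(R_m) = 235.8188 / 8 = 29.4774
β = Cov / Var(R_m) = 18.0322 / 29.4774 = 0.6117
E(R) = R_f + β × MRP = 1.77% + 0.6117 × 3.49% = 3.90%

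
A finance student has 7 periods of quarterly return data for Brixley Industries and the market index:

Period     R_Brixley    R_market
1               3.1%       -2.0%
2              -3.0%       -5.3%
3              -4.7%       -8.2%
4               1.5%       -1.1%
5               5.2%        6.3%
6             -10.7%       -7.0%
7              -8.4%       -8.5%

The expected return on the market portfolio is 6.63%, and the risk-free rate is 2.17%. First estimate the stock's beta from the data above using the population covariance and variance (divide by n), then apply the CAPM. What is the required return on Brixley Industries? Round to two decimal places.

6.54%

Mean R_i = (3.1 − 3.0 − 4.7 + 1.5 + 5.2 − 10.7 − 8.4) / 7 = -2.4286%
Mean R_m = (-2.0 − 5.3 − 8.2 − 1.1 + 6.3 − 7.0 − 8.5) / 7 = -3.6857%
Σ(R_i − R̄_i)(R_m − R̄_m) = 162.9929  ⇒  Cov = 162.9929 / 7 = 23.2847
Σ(R_m − R̄_m)² = 166.3886  ⇒  Var(R_m) = 166.3886 / 7 = 23.7698
β = Cov / Var(R_m) = 23.2847 / 23.7698 = 0.9796
MRP = 6.63% − 2.17% = 4.46%
E(R) = R_f + β × MRP = 2.17% + 0.9796 × 4.46% = 6.54%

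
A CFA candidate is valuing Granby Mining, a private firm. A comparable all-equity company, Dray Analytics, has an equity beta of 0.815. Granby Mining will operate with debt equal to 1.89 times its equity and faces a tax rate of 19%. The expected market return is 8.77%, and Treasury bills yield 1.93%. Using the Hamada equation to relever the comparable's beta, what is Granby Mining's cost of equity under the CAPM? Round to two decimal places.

β_L = β_U × [1 + (1 − t)(D/E)] = 0.815 × [1 + (1 − 0.19) × 1.89]
    = 0.815 × [1 + 0.81 × 1.89] = 0.815 × 2.5309 = 2.0627
MRP = 8.77% − 1.93% = 6.84%
E(R) = R_f + β_L × MRP = 1.93% + 2.0627 × 6.84% = 16.04%

16.04%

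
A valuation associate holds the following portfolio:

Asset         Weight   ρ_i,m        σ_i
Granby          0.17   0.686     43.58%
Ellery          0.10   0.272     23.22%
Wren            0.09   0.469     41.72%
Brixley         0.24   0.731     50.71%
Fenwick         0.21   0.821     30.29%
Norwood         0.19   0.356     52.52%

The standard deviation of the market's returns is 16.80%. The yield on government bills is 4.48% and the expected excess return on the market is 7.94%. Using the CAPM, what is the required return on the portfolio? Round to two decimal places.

16.36%

β_Granby = 0.686 × 43.58% / 16.80% = 1.7795
β_Ellery = 0.272 × 23.22% / 16.80% = 0.3759
β_Wren = 0.469 × 41.72% / 16.80% = 1.1647
β_Brixley = 0.731 × 50.71% / 16.80% = 2.2065
β_Fenwick = 0.821 × 30.29% / 16.80% = 1.4802
β_Norwood = 0.356 × 52.52% / 16.80% = 1.1129
β_P = Σ w_i β_i = 0.17×1.7795 + 0.10×0.3759 + 0.09×1.1647 + 0.24×2.2065 + 0.21×1.4802 + 0.19×1.1129 = 1.4968
E(R_P) = R_f + β_P × MRP = 4.48% + 1.4968 × 7.94% = 16.36%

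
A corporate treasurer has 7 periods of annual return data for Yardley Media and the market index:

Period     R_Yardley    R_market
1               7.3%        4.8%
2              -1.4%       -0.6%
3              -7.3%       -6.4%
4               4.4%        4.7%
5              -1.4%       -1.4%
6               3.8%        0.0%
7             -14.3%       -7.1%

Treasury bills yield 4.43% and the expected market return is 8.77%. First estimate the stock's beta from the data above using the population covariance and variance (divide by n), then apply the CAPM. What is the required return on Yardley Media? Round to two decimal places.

Mean R_i = (7.3 − 1.4 − 7.3 + 4.4 − 1.4 + 3.8 − 14.3) / 7 = -1.2714%
Mean R_m = (4.8 − 0.6 − 6.4 + 4.7 − 1.4 + 0.0 − 7.1) / 7 = -0.8571%
Σ(R_i − R̄_i)(R_m − R̄_m) = 199.1414  ⇒  Cov = 199.1414 / 7 = 28.4488
Σ(R_m − R̄_m)² = 133.6771  ⇒  Var(R_m) = 133.6771 / 7 = 19.0967
β = Cov / Var(R_m) = 28.4488 / 19.0967 = 1.4897
MRP = 8.77% − 4.43% = 4.34%
E(R) = R_f + β × MRP = 4.43% + 1.4897 × 4.34% = 10.90%

10.90%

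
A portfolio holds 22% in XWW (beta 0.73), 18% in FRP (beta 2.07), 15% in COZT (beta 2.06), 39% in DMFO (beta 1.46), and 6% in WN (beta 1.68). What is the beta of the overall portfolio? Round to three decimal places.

1.512

β_P = Σ w_i β_i = 0.22×0.73 + 0.18×2.07 + 0.15×2.06 + 0.39×1.46 + 0.06×1.68 = 1.5124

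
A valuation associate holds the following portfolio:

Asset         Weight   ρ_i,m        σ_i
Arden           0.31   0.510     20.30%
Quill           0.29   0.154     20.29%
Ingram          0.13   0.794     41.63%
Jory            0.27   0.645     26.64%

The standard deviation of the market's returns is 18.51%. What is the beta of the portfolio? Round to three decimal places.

0.705

β_Arden = 0.510 × 20.30% / 18.51% = 0.5593
β_Quill = 0.154 × 20.29% / 18.51% = 0.1688
β_Ingram = 0.794 × 41.63% / 18.51% = 1.7857
β_Jory = 0.645 × 26.64% / 18.51% = 0.9283
β_P = Σ w_i β_i = 0.31×0.5593 + 0.29×0.1688 + 0.13×1.7857 + 0.27×0.9283 = 0.7051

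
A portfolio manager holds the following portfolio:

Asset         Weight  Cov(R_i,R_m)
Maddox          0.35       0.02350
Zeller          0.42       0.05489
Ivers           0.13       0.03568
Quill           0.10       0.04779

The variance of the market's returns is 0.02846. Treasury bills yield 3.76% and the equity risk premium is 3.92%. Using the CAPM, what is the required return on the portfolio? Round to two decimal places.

β_Maddox = 0.02350 / 0.02846 = 0.8257
β_Zeller = 0.05489 / 0.02846 = 1.9287
β_Ivers = 0.03568 / 0.02846 = 1.2537
β_Quill = 0.04779 / 0.02846 = 1.6792
β_P = Σ w_i β_i = 0.35×0.8257 + 0.42×1.9287 + 0.13×1.2537 + 0.10×1.6792 = 1.4300
E(R_P) = R_f + β_P × MRP = 3.76% + 1.4300 × 3.92% = 9.37%

9.37%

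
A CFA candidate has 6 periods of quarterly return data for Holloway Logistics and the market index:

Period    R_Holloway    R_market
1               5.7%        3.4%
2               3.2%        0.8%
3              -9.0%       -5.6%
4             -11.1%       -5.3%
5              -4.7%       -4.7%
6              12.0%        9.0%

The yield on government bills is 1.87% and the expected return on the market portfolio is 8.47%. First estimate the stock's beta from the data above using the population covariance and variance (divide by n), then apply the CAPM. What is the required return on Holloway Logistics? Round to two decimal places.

11.73%

Mean R_i = (5.7 + 3.2 − 9.0 − 11.1 − 4.7 + 12.0) / 6 = -0.6500%
Mean R_m = (3.4 + 0.8 − 5.6 − 5.3 − 4.7 + 9.0) / 6 = -0.4000%
Σ(R_i − R̄_i)(R_m − R̄_m) = 259.7000  ⇒  Cov = 259.7000 / 6 = 43.2833
Σ(R_m − R̄_m)² = 173.7800  ⇒  Var(R_m) = 173.7800 / 6 = 28.9633
β = Cov / Var(R_m) = 43.2833 / 28.9633 = 1.4944
MRP = 8.47% − 1.87% = 6.60%
E(R) = R_f + β × MRP = 1.87% + 1.4944 × 6.60% = 11.73%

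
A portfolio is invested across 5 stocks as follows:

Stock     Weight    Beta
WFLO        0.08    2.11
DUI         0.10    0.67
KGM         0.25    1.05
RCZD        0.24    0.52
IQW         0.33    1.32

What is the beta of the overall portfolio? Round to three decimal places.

β_P = Σ w_i β_i = 0.08×2.11 + 0.10×0.67 + 0.25×1.05 + 0.24×0.52 + 0.33×1.32 = 1.0587

1.059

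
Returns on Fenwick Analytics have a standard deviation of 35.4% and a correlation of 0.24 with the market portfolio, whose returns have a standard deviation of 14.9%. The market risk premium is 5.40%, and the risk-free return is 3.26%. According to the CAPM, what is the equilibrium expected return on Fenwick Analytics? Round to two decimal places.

β = ρ × σ_i / σ_m = 0.24 × 35.4% / 14.9% = 0.5702
E(R) = 3.26% + 0.5702 × 5.40% = 6.34%

6.34%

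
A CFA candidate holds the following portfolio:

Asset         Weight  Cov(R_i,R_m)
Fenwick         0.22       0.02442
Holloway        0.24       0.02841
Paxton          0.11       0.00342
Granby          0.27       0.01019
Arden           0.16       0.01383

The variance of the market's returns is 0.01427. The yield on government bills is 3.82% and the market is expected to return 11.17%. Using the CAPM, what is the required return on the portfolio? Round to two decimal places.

β_Fenwick = 0.02442 / 0.01427 = 1.7113
β_Holloway = 0.02841 / 0.01427 = 1.9909
β_Paxton = 0.00342 / 0.01427 = 0.2397
β_Granby = 0.01019 / 0.01427 = 0.7141
β_Arden = 0.01383 / 0.01427 = 0.9692
β_P = Σ w_i β_i = 0.22×1.7113 + 0.24×1.9909 + 0.11×0.2397 + 0.27×0.7141 + 0.16×0.9692 = 1.2285
MRP = 11.17% − 3.82% = 7.35%
E(R_P) = R_f + β_P × MRP = 3.82% + 1.2285 × 7.35% = 12.85%

12.85%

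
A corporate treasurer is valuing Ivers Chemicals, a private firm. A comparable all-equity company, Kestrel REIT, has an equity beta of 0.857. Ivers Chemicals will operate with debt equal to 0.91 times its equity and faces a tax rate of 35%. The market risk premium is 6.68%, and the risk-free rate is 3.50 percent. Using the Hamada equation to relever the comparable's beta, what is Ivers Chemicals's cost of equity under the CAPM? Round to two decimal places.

12.61%

β_L = β_U × [1 + (1 − t)(D/E)] = 0.857 × [1 + (1 − 0.35) × 0.91]
    = 0.857 × [1 + 0.65 × 0.91] = 0.857 × 1.5915 = 1.3639
E(R) = R_f + β_L × MRP = 3.50% + 1.3639 × 6.68% = 12.61%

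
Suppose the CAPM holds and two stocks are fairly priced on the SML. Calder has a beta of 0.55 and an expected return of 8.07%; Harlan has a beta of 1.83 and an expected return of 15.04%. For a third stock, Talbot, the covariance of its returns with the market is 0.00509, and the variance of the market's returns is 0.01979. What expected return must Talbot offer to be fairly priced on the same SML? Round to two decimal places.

MRP = (15.04% − 8.07%) / (1.83 − 0.55) = 5.4453%
R_f = 8.07% − 0.55 × 5.4453% = 5.0751%
β_Talbot = Cov / Var(R_m) = 0.00509 / 0.01979 = 0.2572
E(R_Talbot) = R_f + β × MRP = 5.0751% + 0.2572 × 5.4453% = 6.48%

6.48%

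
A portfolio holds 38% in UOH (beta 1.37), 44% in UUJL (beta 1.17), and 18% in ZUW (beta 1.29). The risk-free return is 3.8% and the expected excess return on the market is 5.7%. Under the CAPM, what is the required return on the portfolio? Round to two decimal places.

β_P = Σ w_i β_i = 0.38×1.37 + 0.44×1.17 + 0.18×1.29 = 1.2676
E(R_P) = R_f + β_P × MRP = 3.8% + 1.2676 × 5.7% = 11.03%

11.03%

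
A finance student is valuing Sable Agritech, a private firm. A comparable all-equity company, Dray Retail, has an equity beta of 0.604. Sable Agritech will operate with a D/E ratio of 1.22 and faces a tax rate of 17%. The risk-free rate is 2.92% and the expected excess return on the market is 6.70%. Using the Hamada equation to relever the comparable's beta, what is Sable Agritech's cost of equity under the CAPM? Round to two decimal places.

β_L = β_U × [1 + (1 − t)(D/E)] = 0.604 × [1 + (1 − 0.17) × 1.22]
    = 0.604 × [1 + 0.83 × 1.22] = 0.604 × 2.0126 = 1.2156
E(R) = R_f + β_L × MRP = 2.92% + 1.2156 × 6.70% = 11.06%

11.06%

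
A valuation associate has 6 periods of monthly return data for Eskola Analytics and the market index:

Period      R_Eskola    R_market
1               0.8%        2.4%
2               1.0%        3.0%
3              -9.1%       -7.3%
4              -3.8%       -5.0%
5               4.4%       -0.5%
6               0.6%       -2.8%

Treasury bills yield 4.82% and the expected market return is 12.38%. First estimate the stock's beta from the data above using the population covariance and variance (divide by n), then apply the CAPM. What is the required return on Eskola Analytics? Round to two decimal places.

11.69%

Mean R_i = (0.8 + 1.0 − 9.1 − 3.8 + 4.4 + 0.6) / 6 = -1.0167%
Mean R_m = (2.4 + 3.0 − 7.3 − 5.0 − 0.5 − 2.8) / 6 = -1.7000%
Σ(R_i − R̄_i)(R_m − R̄_m) = 76.1000  ⇒  Cov = 76.1000 / 6 = 12.6833
Σ(R_m − R̄_m)² = 83.8000  ⇒  Var(R_m) = 83.8000 / 6 = 13.9667
β = Cov / Var(R_m) = 12.6833 / 13.9667 = 0.9081
MRP = 12.38% − 4.82% = 7.56%
E(R) = R_f + β × MRP = 4.82% + 0.9081 × 7.56% = 11.69%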